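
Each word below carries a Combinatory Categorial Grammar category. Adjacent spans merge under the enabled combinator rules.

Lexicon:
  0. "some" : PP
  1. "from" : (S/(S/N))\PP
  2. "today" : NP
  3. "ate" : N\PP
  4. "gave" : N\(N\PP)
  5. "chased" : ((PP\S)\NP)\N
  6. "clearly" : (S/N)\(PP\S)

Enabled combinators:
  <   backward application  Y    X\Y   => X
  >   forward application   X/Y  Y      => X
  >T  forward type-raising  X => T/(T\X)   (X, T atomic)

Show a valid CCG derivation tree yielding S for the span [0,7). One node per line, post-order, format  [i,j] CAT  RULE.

[0,1] PP  lex  "some"
[1,2] (S/(S/N))\PP  lex  "from"
[0,2] S/(S/N)  <  k=1
[2,3] NP  lex  "today"
[3,4] N\PP  lex  "ate"
[4,5] N\(N\PP)  lex  "gave"
[3,5] N  <  k=4
[5,6] ((PP\S)\NP)\N  lex  "chased"
[3,6] (PP\S)\NP  <  k=5
[2,6] PP\S  <  k=3
[6,7] (S/N)\(PP\S)  lex  "clearly"
[2,7] S/N  <  k=6
[0,7] S  >  k=2

[0,7] S   >
  [0,2] S/(S/N)   <
    [0,1] "some" : PP
    [1,2] "from" : (S/(S/N))\PP
  [2,7] S/N   <
    [2,6] PP\S   <
      [2,3] "today" : NP
      [3,6] (PP\S)\NP   <
        [3,5] N   <
          [3,4] "ate" : N\PP
          [4,5] "gave" : N\(N\PP)
        [5,6] "chased" : ((PP\S)\NP)\N
    [6,7] "clearly" : (S/N)\(PP\S)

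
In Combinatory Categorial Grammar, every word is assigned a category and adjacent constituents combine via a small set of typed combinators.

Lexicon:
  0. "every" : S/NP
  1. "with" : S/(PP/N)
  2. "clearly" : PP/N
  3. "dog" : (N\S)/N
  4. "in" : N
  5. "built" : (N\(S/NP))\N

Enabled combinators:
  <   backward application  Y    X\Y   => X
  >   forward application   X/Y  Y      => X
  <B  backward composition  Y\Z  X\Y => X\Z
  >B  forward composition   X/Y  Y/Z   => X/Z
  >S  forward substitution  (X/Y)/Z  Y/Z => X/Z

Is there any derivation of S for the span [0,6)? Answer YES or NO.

NO

S/NP S/(PP/N) PP/N (N\S)/N N (N\(S/NP))\N
CKY chart[0,6] = {N}; S ∉ chart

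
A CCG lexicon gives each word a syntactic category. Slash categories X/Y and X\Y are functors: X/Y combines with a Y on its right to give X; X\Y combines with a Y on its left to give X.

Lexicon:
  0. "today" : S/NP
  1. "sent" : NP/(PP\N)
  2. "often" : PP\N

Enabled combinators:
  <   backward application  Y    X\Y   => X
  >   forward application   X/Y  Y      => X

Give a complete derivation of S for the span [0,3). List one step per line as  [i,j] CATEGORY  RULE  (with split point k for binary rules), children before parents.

[0,3] S   >
  [0,1] "today" : S/NP
  [1,3] NP   >
    [1,2] "sent" : NP/(PP\N)
    [2,3] "often" : PP\N

[0,1] S/NP  lex  "today"
[1,2] NP/(PP\N)  lex  "sent"
[2,3] PP\N  lex  "often"
[1,3] NP  >  k=2
[0,3] S  >  k=1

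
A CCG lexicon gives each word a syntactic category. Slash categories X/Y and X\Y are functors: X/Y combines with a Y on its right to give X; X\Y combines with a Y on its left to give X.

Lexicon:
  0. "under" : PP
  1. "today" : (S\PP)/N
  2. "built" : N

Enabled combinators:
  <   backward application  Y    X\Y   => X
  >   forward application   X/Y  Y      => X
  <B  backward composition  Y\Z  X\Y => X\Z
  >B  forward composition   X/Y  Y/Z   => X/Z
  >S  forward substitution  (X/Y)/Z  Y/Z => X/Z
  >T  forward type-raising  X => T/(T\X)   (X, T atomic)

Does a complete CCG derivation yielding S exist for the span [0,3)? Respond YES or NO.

[0,3] S   >
  [0,1] S/(S\PP)   >T
    [0,1] "under" : PP
  [1,3] S\PP   >
    [1,2] "today" : (S\PP)/N
    [2,3] "built" : N

YES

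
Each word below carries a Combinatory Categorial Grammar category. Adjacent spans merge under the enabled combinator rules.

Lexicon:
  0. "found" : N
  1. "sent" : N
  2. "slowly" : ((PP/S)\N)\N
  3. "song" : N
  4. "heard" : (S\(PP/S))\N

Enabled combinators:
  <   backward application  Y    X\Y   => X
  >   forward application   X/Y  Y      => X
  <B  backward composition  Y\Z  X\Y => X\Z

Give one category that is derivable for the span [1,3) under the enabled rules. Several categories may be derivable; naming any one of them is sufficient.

(PP/S)\N

[0,5] S   <
  [0,3] PP/S   <
    [0,1] "found" : N
    [1,3] (PP/S)\N   <
      [1,2] "sent" : N
      [2,3] "slowly" : ((PP/S)\N)\N
  [3,5] S\(PP/S)   <
    [3,4] "song" : N
    [4,5] "heard" : (S\(PP/S))\N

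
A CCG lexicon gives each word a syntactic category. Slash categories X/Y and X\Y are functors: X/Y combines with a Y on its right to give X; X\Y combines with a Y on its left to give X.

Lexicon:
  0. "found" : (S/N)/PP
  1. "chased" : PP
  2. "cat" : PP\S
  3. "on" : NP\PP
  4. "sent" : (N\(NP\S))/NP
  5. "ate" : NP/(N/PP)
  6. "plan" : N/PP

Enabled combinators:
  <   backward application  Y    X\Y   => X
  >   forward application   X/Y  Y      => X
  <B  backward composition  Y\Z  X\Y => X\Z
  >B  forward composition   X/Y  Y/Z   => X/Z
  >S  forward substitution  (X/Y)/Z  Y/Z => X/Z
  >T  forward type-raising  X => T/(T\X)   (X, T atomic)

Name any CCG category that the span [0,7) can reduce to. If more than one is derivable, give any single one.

[0,7] S   >
  [0,2] S/N   >
    [0,1] "found" : (S/N)/PP
    [1,2] "chased" : PP
  [2,7] N   <
    [2,4] NP\S   <B
      [2,3] "cat" : PP\S
      [3,4] "on" : NP\PP
    [4,7] N\(NP\S)   >
      [4,5] "sent" : (N\(NP\S))/NP
      [5,7] NP   >
        [5,6] "ate" : NP/(N/PP)
        [6,7] "plan" : N/PP

S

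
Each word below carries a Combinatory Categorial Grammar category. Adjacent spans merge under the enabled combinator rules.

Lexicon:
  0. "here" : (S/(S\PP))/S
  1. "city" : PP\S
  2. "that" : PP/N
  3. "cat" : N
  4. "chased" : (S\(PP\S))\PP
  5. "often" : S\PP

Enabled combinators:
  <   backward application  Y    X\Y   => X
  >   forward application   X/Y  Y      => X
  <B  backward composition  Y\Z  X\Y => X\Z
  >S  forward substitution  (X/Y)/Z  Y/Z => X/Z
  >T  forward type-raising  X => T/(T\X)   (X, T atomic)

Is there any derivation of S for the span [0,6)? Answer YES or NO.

[0,6] S   >
  [0,5] S/(S\PP)   >
    [0,1] "here" : (S/(S\PP))/S
    [1,5] S   <
      [1,2] "city" : PP\S
      [2,5] S\(PP\S)   <
        [2,4] PP   >
          [2,3] "that" : PP/N
          [3,4] "cat" : N
        [4,5] "chased" : (S\(PP\S))\PP
  [5,6] "often" : S\PP

YES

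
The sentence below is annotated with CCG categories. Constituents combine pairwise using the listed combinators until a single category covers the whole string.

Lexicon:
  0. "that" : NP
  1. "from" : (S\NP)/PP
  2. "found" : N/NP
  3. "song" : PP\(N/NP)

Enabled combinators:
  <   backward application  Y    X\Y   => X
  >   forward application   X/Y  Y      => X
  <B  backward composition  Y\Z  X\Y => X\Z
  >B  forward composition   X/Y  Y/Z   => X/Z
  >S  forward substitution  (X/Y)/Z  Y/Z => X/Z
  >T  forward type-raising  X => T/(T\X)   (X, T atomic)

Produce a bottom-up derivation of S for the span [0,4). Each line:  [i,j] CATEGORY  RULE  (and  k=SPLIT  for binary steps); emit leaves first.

[0,1] NP  lex  "that"
[1,2] (S\NP)/PP  lex  "from"
[2,3] N/NP  lex  "found"
[3,4] PP\(N/NP)  lex  "song"
[2,4] PP  <  k=3
[1,4] S\NP  >  k=2
[0,4] S  <  k=1

[0,4] S   <
  [0,1] "that" : NP
  [1,4] S\NP   >
    [1,2] "from" : (S\NP)/PP
    [2,4] PP   <
      [2,3] "found" : N/NP
      [3,4] "song" : PP\(N/NP)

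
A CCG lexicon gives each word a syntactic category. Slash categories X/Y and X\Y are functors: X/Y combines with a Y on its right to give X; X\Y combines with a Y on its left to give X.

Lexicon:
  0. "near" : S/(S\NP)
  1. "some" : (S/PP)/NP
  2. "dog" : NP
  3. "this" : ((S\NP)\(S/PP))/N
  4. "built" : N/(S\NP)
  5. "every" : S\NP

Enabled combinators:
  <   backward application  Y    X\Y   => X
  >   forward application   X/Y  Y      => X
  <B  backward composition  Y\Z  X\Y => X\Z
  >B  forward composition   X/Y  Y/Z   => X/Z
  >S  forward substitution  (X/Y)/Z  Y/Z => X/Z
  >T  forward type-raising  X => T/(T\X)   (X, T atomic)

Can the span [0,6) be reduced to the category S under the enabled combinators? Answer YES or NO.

YES

[0,6] S   >
  [0,1] "near" : S/(S\NP)
  [1,6] S\NP   <
    [1,3] S/PP   >
      [1,2] "some" : (S/PP)/NP
      [2,3] "dog" : NP
    [3,6] (S\NP)\(S/PP)   >
      [3,4] "this" : ((S\NP)\(S/PP))/N
      [4,6] N   >
        [4,5] "built" : N/(S\NP)
        [5,6] "every" : S\NP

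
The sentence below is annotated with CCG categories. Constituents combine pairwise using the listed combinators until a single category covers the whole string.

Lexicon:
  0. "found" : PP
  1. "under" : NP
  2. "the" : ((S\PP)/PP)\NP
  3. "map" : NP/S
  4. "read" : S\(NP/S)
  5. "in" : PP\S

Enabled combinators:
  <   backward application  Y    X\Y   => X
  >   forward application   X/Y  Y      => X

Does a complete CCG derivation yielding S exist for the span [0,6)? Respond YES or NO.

[0,6] S   <
  [0,1] "found" : PP
  [1,6] S\PP   >
    [1,3] (S\PP)/PP   <
      [1,2] "under" : NP
      [2,3] "the" : ((S\PP)/PP)\NP
    [3,6] PP   <
      [3,5] S   <
        [3,4] "map" : NP/S
        [4,5] "read" : S\(NP/S)
      [5,6] "in" : PP\S

YES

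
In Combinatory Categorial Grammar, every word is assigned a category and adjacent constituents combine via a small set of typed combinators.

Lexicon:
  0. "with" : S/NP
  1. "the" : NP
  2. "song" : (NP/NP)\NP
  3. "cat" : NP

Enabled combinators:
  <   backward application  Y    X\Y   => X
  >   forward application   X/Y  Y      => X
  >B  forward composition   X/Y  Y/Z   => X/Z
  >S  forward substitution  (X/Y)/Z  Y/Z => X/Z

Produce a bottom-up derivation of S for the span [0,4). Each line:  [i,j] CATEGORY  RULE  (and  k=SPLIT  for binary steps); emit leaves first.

[0,4] S   >
  [0,3] S/NP   >B
    [0,1] "with" : S/NP
    [1,3] NP/NP   <
      [1,2] "the" : NP
      [2,3] "song" : (NP/NP)\NP
  [3,4] "cat" : NP

[0,1] S/NP  lex  "with"
[1,2] NP  lex  "the"
[2,3] (NP/NP)\NP  lex  "song"
[1,3] NP/NP  <  k=2
[0,3] S/NP  >B  k=1
[3,4] NP  lex  "cat"
[0,4] S  >  k=3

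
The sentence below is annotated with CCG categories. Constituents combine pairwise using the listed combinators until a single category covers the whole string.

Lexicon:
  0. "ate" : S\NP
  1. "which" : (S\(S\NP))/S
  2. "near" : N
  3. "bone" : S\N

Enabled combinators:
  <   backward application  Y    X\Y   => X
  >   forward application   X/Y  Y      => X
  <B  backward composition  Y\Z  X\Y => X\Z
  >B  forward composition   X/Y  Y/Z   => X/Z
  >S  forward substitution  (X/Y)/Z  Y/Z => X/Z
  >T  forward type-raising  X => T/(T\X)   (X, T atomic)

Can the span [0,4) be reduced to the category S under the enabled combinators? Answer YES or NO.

YES

[0,4] S   <
  [0,1] "ate" : S\NP
  [1,4] S\(S\NP)   >
    [1,2] "which" : (S\(S\NP))/S
    [2,4] S   >
      [2,3] S/(S\N)   >T
        [2,3] "near" : N
      [3,4] "bone" : S\N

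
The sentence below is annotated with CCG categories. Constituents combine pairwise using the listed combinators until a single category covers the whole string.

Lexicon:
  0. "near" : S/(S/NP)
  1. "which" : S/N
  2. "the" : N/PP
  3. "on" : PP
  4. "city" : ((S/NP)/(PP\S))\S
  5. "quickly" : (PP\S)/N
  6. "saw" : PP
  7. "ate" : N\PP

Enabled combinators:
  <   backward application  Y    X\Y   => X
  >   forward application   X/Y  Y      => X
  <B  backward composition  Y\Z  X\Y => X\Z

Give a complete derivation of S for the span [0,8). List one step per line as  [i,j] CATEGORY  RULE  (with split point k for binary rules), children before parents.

[0,1] S/(S/NP)  lex  "near"
[1,2] S/N  lex  "which"
[2,3] N/PP  lex  "the"
[3,4] PP  lex  "on"
[2,4] N  >  k=3
[1,4] S  >  k=2
[4,5] ((S/NP)/(PP\S))\S  lex  "city"
[1,5] (S/NP)/(PP\S)  <  k=4
[5,6] (PP\S)/N  lex  "quickly"
[6,7] PP  lex  "saw"
[7,8] N\PP  lex  "ate"
[6,8] N  <  k=7
[5,8] PP\S  >  k=6
[1,8] S/NP  >  k=5
[0,8] S  >  k=1

[0,8] S   >
  [0,1] "near" : S/(S/NP)
  [1,8] S/NP   >
    [1,5] (S/NP)/(PP\S)   <
      [1,4] S   >
        [1,2] "which" : S/N
        [2,4] N   >
          [2,3] "the" : N/PP
          [3,4] "on" : PP
      [4,5] "city" : ((S/NP)/(PP\S))\S
    [5,8] PP\S   >
      [5,6] "quickly" : (PP\S)/N
      [6,8] N   <
        [6,7] "saw" : PP
        [7,8] "ate" : N\PP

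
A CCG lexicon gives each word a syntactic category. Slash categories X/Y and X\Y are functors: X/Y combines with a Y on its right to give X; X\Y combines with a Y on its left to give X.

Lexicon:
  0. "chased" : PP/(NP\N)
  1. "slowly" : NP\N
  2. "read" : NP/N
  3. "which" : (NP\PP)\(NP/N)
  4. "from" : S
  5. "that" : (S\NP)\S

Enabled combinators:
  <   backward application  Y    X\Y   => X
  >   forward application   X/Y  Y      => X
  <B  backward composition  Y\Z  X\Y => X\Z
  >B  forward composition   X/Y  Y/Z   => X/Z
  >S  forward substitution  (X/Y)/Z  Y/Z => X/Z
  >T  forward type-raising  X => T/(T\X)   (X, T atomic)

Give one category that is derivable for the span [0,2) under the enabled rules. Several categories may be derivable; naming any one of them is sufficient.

PP

[0,6] S   <
  [0,4] NP   <
    [0,2] PP   >
      [0,1] "chased" : PP/(NP\N)
      [1,2] "slowly" : NP\N
    [2,4] NP\PP   <
      [2,3] "read" : NP/N
      [3,4] "which" : (NP\PP)\(NP/N)
  [4,6] S\NP   <
    [4,5] "from" : S
    [5,6] "that" : (S\NP)\S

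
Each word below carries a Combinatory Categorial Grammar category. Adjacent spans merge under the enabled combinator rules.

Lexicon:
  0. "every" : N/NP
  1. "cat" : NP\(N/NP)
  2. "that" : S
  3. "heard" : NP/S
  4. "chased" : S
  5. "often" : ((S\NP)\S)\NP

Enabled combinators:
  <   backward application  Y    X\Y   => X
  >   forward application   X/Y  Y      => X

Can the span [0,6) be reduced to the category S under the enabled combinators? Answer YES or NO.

YES

[0,6] S   <
  [0,2] NP   <
    [0,1] "every" : N/NP
    [1,2] "cat" : NP\(N/NP)
  [2,6] S\NP   <
    [2,3] "that" : S
    [3,6] (S\NP)\S   <
      [3,5] NP   >
        [3,4] "heard" : NP/S
        [4,5] "chased" : S
      [5,6] "often" : ((S\NP)\S)\NP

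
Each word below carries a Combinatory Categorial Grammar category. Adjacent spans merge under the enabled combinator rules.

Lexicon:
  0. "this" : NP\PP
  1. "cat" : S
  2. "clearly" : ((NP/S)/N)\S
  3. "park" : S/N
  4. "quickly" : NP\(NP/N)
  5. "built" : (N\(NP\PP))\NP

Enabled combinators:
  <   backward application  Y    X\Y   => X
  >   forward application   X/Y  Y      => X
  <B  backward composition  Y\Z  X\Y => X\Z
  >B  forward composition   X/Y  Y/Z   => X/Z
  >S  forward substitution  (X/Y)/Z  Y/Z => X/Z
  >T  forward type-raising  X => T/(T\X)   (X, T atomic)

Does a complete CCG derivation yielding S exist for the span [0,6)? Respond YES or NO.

NP\PP S ((NP/S)/N)\S S/N NP\(NP/N) (N\(NP\PP))\NP
CKY chart[0,6] = {N, N/(N\N), NP/(NP\N), PP/(PP\N), S/(S\N)}; S ∉ chart

NO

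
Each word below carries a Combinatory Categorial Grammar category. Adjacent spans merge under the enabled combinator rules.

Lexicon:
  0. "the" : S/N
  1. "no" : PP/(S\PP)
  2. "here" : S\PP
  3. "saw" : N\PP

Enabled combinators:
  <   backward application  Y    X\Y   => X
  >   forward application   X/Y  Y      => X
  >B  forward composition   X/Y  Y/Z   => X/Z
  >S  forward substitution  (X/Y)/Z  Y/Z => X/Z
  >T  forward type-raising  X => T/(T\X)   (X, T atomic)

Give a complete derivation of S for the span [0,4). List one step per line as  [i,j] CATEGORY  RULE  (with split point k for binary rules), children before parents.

[0,4] S   >
  [0,1] "the" : S/N
  [1,4] N   <
    [1,3] PP   >
      [1,2] "no" : PP/(S\PP)
      [2,3] "here" : S\PP
    [3,4] "saw" : N\PP

[0,1] S/N  lex  "the"
[1,2] PP/(S\PP)  lex  "no"
[2,3] S\PP  lex  "here"
[1,3] PP  >  k=2
[3,4] N\PP  lex  "saw"
[1,4] N  <  k=3
[0,4] S  >  k=1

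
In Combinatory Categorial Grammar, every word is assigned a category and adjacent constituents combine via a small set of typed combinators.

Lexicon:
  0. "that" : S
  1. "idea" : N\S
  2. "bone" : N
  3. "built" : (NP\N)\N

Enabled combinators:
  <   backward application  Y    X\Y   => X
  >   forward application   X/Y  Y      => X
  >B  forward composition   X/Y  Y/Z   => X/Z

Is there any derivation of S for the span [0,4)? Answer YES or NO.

NO

S N\S N (NP\N)\N
CKY chart[0,4] = {NP}; S ∉ chart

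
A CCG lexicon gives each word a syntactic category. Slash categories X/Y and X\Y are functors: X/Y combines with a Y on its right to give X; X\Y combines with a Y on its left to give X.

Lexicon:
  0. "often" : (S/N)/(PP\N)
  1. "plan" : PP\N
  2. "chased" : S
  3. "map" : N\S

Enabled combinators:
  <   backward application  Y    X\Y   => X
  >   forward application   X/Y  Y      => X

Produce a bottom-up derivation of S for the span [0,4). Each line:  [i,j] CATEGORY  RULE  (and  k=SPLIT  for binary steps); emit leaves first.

[0,4] S   >
  [0,2] S/N   >
    [0,1] "often" : (S/N)/(PP\N)
    [1,2] "plan" : PP\N
  [2,4] N   <
    [2,3] "chased" : S
    [3,4] "map" : N\S

[0,1] (S/N)/(PP\N)  lex  "often"
[1,2] PP\N  lex  "plan"
[0,2] S/N  >  k=1
[2,3] S  lex  "chased"
[3,4] N\S  lex  "map"
[2,4] N  <  k=3
[0,4] S  >  k=2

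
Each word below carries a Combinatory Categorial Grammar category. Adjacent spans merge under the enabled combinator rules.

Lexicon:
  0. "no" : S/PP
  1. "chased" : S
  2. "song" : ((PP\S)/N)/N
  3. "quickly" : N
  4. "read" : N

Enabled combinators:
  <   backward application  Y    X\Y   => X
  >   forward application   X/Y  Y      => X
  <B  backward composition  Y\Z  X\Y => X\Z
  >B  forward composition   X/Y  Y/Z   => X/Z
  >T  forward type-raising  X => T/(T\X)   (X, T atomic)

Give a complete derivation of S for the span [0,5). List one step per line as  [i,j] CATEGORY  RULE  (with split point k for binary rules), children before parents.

[0,5] S   >
  [0,1] "no" : S/PP
  [1,5] PP   <
    [1,2] "chased" : S
    [2,5] PP\S   >
      [2,4] (PP\S)/N   >
        [2,3] "song" : ((PP\S)/N)/N
        [3,4] "quickly" : N
      [4,5] "read" : N

[0,1] S/PP  lex  "no"
[1,2] S  lex  "chased"
[2,3] ((PP\S)/N)/N  lex  "song"
[3,4] N  lex  "quickly"
[2,4] (PP\S)/N  >  k=3
[4,5] N  lex  "read"
[2,5] PP\S  >  k=4
[1,5] PP  <  k=2
[0,5] S  >  k=1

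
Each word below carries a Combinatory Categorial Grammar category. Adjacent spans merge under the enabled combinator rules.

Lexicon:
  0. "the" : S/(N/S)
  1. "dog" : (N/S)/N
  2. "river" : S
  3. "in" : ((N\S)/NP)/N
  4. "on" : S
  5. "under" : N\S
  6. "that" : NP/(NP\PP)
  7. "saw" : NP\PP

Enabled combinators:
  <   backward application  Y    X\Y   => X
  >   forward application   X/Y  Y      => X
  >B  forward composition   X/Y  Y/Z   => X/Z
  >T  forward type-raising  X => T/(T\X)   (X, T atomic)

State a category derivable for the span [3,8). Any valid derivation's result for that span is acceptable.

N\S

[0,8] S   >
  [0,2] S/N   >B
    [0,1] "the" : S/(N/S)
    [1,2] "dog" : (N/S)/N
  [2,8] N   <
    [2,3] "river" : S
    [3,8] N\S   >
      [3,6] (N\S)/NP   >
        [3,4] "in" : ((N\S)/NP)/N
        [4,6] N   <
          [4,5] "on" : S
          [5,6] "under" : N\S
      [6,8] NP   >
        [6,7] "that" : NP/(NP\PP)
        [7,8] "saw" : NP\PP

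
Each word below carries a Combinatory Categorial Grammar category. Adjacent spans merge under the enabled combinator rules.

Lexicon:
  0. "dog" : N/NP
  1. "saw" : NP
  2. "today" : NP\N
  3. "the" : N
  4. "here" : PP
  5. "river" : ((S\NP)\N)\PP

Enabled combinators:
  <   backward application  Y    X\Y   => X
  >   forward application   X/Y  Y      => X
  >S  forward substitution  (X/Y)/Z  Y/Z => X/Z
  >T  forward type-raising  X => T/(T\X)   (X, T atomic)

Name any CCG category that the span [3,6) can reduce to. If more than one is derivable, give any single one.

[0,6] S   <
  [0,3] NP   <
    [0,2] N   >
      [0,1] "dog" : N/NP
      [1,2] "saw" : NP
    [2,3] "today" : NP\N
  [3,6] S\NP   <
    [3,4] "the" : N
    [4,6] (S\NP)\N   <
      [4,5] "here" : PP
      [5,6] "river" : ((S\NP)\N)\PP

S\NP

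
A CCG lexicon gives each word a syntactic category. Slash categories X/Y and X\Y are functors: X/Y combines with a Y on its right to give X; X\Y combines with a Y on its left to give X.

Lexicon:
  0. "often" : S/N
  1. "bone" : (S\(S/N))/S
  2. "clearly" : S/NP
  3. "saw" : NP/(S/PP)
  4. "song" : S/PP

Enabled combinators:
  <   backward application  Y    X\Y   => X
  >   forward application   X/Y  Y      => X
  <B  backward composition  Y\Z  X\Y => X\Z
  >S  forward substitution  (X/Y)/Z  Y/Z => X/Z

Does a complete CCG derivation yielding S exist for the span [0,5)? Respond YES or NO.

[0,5] S   <
  [0,1] "often" : S/N
  [1,5] S\(S/N)   >
    [1,2] "bone" : (S\(S/N))/S
    [2,5] S   >
      [2,3] "clearly" : S/NP
      [3,5] NP   >
        [3,4] "saw" : NP/(S/PP)
        [4,5] "song" : S/PP

YES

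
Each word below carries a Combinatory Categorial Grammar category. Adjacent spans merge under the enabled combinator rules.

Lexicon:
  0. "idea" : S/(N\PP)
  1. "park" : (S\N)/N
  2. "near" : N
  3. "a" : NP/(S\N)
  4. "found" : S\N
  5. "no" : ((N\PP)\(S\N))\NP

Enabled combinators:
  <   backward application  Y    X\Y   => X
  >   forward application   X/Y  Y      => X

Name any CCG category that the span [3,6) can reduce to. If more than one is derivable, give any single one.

(N\PP)\(S\N)

[0,6] S   >
  [0,1] "idea" : S/(N\PP)
  [1,6] N\PP   <
    [1,3] S\N   >
      [1,2] "park" : (S\N)/N
      [2,3] "near" : N
    [3,6] (N\PP)\(S\N)   <
      [3,5] NP   >
        [3,4] "a" : NP/(S\N)
        [4,5] "found" : S\N
      [5,6] "no" : ((N\PP)\(S\N))\NP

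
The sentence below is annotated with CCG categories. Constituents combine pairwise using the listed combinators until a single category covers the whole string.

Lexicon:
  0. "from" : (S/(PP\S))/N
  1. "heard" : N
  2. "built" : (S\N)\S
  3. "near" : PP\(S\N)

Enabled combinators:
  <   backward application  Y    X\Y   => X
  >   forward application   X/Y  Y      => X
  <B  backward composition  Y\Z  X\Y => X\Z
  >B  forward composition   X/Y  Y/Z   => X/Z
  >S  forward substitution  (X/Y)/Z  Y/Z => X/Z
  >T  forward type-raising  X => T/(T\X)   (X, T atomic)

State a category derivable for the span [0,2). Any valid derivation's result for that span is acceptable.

S/(PP\S)

[0,4] S   >
  [0,2] S/(PP\S)   >
    [0,1] "from" : (S/(PP\S))/N
    [1,2] "heard" : N
  [2,4] PP\S   <B
    [2,3] "built" : (S\N)\S
    [3,4] "near" : PP\(S\N)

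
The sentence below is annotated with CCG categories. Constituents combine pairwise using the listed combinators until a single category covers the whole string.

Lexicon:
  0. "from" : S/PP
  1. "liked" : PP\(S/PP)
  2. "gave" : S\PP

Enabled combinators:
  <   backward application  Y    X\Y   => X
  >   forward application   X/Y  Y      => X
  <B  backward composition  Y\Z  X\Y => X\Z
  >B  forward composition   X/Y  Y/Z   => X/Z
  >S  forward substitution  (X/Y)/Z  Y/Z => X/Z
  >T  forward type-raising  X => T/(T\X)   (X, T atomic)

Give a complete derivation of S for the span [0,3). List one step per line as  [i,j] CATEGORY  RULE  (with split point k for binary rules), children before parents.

[0,3] S   <
  [0,2] PP   <
    [0,1] "from" : S/PP
    [1,2] "liked" : PP\(S/PP)
  [2,3] "gave" : S\PP

[0,1] S/PP  lex  "from"
[1,2] PP\(S/PP)  lex  "liked"
[0,2] PP  <  k=1
[2,3] S\PP  lex  "gave"
[0,3] S  <  k=2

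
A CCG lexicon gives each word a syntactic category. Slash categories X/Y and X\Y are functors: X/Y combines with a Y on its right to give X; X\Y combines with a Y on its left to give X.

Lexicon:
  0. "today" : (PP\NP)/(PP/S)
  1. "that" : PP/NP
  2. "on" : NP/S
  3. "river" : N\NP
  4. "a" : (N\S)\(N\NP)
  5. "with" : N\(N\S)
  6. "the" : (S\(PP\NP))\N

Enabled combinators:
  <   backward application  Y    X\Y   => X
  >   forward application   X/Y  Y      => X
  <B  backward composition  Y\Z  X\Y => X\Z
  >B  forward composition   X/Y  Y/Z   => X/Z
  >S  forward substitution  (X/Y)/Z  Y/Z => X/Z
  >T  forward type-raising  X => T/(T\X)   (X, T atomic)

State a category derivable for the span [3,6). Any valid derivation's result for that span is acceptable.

[0,7] S   <
  [0,3] PP\NP   >
    [0,1] "today" : (PP\NP)/(PP/S)
    [1,3] PP/S   >B
      [1,2] "that" : PP/NP
      [2,3] "on" : NP/S
  [3,7] S\(PP\NP)   <
    [3,6] N   <
      [3,5] N\S   <
        [3,4] "river" : N\NP
        [4,5] "a" : (N\S)\(N\NP)
      [5,6] "with" : N\(N\S)
    [6,7] "the" : (S\(PP\NP))\N

N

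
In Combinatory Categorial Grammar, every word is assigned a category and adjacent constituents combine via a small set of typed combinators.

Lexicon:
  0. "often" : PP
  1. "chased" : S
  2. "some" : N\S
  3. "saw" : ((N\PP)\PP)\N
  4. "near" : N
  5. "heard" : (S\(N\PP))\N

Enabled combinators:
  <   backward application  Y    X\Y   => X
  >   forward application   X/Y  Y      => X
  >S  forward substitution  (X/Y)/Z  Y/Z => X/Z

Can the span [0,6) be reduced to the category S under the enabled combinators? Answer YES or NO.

[0,6] S   <
  [0,4] N\PP   <
    [0,1] "often" : PP
    [1,4] (N\PP)\PP   <
      [1,3] N   <
        [1,2] "chased" : S
        [2,3] "some" : N\S
      [3,4] "saw" : ((N\PP)\PP)\N
  [4,6] S\(N\PP)   <
    [4,5] "near" : N
    [5,6] "heard" : (S\(N\PP))\N

YES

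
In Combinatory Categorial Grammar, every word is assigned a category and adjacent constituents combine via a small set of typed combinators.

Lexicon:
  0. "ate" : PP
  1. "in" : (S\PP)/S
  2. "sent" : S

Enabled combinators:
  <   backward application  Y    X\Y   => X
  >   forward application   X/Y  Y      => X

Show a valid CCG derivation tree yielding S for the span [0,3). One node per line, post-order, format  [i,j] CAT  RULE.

[0,1] PP  lex  "ate"
[1,2] (S\PP)/S  lex  "in"
[2,3] S  lex  "sent"
[1,3] S\PP  >  k=2
[0,3] S  <  k=1

[0,3] S   <
  [0,1] "ate" : PP
  [1,3] S\PP   >
    [1,2] "in" : (S\PP)/S
    [2,3] "sent" : S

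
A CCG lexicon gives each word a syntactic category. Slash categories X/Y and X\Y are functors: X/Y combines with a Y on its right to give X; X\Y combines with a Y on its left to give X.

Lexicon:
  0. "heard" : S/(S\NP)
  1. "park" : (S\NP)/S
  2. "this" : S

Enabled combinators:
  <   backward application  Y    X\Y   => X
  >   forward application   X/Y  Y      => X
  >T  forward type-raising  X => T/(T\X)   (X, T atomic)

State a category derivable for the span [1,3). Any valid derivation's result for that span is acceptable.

[0,3] S   >
  [0,1] "heard" : S/(S\NP)
  [1,3] S\NP   >
    [1,2] "park" : (S\NP)/S
    [2,3] "this" : S

S\NP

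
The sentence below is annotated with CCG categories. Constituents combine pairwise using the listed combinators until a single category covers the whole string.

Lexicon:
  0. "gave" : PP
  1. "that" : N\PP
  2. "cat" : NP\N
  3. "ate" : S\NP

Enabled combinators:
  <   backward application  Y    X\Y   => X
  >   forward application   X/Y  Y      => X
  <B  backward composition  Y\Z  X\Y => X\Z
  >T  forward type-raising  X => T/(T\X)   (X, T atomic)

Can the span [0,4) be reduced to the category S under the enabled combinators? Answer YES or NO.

YES

[0,4] S   <
  [0,2] N   <
    [0,1] "gave" : PP
    [1,2] "that" : N\PP
  [2,4] S\N   <B
    [2,3] "cat" : NP\N
    [3,4] "ate" : S\NP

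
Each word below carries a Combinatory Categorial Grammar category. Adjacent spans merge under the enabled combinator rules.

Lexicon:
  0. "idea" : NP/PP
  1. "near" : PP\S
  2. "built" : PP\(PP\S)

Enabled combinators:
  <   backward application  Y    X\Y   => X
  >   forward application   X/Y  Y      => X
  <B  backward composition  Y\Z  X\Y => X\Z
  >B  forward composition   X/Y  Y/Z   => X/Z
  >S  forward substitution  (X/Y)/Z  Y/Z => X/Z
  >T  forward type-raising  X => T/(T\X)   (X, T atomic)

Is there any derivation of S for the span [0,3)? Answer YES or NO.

NO

NP/PP PP\S PP\(PP\S)
CKY chart[0,3] = {N/(N\NP), NP, NP/(NP\NP), NP/(PP\PP), PP/(PP\NP), S/(S\NP)}; S ∉ chart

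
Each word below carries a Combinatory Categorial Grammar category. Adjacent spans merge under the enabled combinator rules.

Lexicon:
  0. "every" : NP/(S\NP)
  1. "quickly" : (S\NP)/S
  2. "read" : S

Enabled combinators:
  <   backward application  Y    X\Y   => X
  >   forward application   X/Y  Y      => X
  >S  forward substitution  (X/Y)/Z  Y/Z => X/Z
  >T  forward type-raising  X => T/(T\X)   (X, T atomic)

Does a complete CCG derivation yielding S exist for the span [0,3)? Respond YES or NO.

NP/(S\NP) (S\NP)/S S
CKY chart[0,3] = {N/(N\NP), NP, NP/(NP\NP), PP/(PP\NP), S/(S\NP)}; S ∉ chart

NO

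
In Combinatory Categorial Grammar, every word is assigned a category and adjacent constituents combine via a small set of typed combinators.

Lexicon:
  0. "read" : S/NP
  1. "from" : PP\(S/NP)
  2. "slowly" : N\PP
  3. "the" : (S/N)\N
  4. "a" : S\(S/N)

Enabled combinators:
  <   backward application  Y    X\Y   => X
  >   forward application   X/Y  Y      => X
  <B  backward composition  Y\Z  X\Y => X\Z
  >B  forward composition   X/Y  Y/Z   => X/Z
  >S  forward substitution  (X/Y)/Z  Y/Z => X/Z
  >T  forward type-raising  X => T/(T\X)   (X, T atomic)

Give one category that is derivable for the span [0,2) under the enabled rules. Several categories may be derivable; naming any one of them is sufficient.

PP

[0,5] S   <
  [0,3] N   <
    [0,2] PP   <
      [0,1] "read" : S/NP
      [1,2] "from" : PP\(S/NP)
    [2,3] "slowly" : N\PP
  [3,5] S\N   <B
    [3,4] "the" : (S/N)\N
    [4,5] "a" : S\(S/N)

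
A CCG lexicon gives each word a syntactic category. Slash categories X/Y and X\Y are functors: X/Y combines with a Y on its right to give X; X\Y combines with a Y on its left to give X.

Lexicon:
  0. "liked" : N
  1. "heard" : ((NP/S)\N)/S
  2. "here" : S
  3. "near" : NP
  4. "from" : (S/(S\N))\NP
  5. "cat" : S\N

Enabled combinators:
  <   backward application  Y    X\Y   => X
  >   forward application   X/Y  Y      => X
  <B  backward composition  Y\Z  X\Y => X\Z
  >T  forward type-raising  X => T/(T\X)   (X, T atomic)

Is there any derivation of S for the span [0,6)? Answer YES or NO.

N ((NP/S)\N)/S S NP (S/(S\N))\NP S\N
CKY chart[0,6] = {N/(N\NP), NP, NP/(NP\NP), PP/(PP\NP), S/(S\NP)}; S ∉ chart

NO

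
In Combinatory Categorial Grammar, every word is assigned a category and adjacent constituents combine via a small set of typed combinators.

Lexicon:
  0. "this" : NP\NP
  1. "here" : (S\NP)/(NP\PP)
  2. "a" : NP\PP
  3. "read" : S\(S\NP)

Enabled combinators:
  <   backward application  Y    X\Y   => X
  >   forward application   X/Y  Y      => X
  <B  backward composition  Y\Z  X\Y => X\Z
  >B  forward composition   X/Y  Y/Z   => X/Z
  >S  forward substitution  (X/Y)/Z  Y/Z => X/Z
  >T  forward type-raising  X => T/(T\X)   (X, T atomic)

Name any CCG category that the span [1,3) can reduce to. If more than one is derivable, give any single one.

S\NP

[0,4] S   <
  [0,3] S\NP   <B
    [0,1] "this" : NP\NP
    [1,3] S\NP   >
      [1,2] "here" : (S\NP)/(NP\PP)
      [2,3] "a" : NP\PP
  [3,4] "read" : S\(S\NP)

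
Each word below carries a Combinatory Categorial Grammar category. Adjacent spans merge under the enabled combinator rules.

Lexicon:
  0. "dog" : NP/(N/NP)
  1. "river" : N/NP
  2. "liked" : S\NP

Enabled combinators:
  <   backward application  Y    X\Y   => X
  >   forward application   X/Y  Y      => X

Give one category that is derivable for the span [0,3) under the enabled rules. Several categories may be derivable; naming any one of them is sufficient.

S

[0,3] S   <
  [0,2] NP   >
    [0,1] "dog" : NP/(N/NP)
    [1,2] "river" : N/NP
  [2,3] "liked" : S\NP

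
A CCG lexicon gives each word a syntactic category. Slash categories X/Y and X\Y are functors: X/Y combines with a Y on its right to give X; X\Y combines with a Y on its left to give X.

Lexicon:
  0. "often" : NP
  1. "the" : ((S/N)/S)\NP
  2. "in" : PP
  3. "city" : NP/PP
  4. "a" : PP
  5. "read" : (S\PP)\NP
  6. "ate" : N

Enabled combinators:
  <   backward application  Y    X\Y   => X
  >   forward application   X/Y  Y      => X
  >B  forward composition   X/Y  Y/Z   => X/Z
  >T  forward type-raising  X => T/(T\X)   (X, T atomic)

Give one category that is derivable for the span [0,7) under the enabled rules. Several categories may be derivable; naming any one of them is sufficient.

[0,7] S   >
  [0,6] S/N   >
    [0,2] (S/N)/S   <
      [0,1] "often" : NP
      [1,2] "the" : ((S/N)/S)\NP
    [2,6] S   <
      [2,3] "in" : PP
      [3,6] S\PP   <
        [3,5] NP   >
          [3,4] "city" : NP/PP
          [4,5] "a" : PP
        [5,6] "read" : (S\PP)\NP
  [6,7] "ate" : N

S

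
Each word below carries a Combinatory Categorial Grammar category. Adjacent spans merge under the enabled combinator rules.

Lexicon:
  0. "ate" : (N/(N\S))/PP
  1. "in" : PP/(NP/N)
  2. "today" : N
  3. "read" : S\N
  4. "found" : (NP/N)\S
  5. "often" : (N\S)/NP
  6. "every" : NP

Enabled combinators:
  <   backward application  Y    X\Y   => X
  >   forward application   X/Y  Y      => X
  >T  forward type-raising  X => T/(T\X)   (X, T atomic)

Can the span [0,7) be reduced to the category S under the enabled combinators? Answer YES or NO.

(N/(N\S))/PP PP/(NP/N) N S\N (NP/N)\S (N\S)/NP NP
CKY chart[0,7] = {N, N/(N\N), NP/(NP\N), PP/(PP\N), S/(S\N)}; S ∉ chart

NO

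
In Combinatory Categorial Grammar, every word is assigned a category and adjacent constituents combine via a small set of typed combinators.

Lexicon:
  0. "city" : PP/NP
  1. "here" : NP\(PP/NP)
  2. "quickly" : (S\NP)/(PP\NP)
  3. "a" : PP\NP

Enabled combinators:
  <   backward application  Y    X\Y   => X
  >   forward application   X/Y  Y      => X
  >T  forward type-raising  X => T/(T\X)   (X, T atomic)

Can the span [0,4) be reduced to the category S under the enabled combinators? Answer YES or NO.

[0,4] S   <
  [0,2] NP   <
    [0,1] "city" : PP/NP
    [1,2] "here" : NP\(PP/NP)
  [2,4] S\NP   >
    [2,3] "quickly" : (S\NP)/(PP\NP)
    [3,4] "a" : PP\NP

YES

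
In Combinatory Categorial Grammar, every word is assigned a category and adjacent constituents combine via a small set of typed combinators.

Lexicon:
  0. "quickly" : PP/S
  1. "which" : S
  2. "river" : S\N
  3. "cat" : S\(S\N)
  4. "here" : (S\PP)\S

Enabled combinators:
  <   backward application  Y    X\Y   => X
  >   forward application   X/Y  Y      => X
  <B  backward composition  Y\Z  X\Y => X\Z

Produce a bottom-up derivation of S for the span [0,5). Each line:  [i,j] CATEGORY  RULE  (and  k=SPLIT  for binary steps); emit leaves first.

[0,5] S   <
  [0,2] PP   >
    [0,1] "quickly" : PP/S
    [1,2] "which" : S
  [2,5] S\PP   <
    [2,4] S   <
      [2,3] "river" : S\N
      [3,4] "cat" : S\(S\N)
    [4,5] "here" : (S\PP)\S

[0,1] PP/S  lex  "quickly"
[1,2] S  lex  "which"
[0,2] PP  >  k=1
[2,3] S\N  lex  "river"
[3,4] S\(S\N)  lex  "cat"
[2,4] S  <  k=3
[4,5] (S\PP)\S  lex  "here"
[2,5] S\PP  <  k=4
[0,5] S  <  k=2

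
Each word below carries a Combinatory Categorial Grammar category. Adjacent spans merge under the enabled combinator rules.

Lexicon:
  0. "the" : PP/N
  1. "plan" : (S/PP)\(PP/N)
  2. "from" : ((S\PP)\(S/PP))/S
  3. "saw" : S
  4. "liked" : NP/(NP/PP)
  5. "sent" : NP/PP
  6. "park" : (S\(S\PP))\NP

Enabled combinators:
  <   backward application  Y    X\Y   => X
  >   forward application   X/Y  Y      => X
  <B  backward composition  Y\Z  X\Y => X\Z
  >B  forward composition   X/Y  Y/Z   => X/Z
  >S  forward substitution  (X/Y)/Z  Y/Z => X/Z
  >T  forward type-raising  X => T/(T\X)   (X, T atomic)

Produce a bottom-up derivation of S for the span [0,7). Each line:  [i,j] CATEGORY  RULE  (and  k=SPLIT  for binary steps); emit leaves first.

[0,1] PP/N  lex  "the"
[1,2] (S/PP)\(PP/N)  lex  "plan"
[0,2] S/PP  <  k=1
[2,3] ((S\PP)\(S/PP))/S  lex  "from"
[3,4] S  lex  "saw"
[2,4] (S\PP)\(S/PP)  >  k=3
[0,4] S\PP  <  k=2
[4,5] NP/(NP/PP)  lex  "liked"
[5,6] NP/PP  lex  "sent"
[4,6] NP  >  k=5
[6,7] (S\(S\PP))\NP  lex  "park"
[4,7] S\(S\PP)  <  k=6
[0,7] S  <  k=4

[0,7] S   <
  [0,4] S\PP   <
    [0,2] S/PP   <
      [0,1] "the" : PP/N
      [1,2] "plan" : (S/PP)\(PP/N)
    [2,4] (S\PP)\(S/PP)   >
      [2,3] "from" : ((S\PP)\(S/PP))/S
      [3,4] "saw" : S
  [4,7] S\(S\PP)   <
    [4,6] NP   >
      [4,5] "liked" : NP/(NP/PP)
      [5,6] "sent" : NP/PP
    [6,7] "park" : (S\(S\PP))\NP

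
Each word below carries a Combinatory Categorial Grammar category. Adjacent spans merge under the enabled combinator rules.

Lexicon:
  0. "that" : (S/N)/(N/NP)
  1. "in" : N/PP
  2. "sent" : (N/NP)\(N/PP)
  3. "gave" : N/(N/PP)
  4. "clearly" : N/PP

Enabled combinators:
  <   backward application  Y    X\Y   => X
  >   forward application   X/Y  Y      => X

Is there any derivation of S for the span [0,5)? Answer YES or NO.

YES

[0,5] S   >
  [0,3] S/N   >
    [0,1] "that" : (S/N)/(N/NP)
    [1,3] N/NP   <
      [1,2] "in" : N/PP
      [2,3] "sent" : (N/NP)\(N/PP)
  [3,5] N   >
    [3,4] "gave" : N/(N/PP)
    [4,5] "clearly" : N/PP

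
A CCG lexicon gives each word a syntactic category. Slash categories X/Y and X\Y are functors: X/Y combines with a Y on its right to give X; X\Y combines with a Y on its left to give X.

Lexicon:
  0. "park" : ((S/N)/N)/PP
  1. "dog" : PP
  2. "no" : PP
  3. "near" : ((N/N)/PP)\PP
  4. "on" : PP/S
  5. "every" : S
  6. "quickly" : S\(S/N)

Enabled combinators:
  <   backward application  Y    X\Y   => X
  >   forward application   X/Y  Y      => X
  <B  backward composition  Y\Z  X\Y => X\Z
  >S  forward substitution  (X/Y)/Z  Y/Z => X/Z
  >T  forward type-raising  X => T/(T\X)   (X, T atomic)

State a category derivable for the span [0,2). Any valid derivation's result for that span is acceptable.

[0,7] S   <
  [0,6] S/N   >S
    [0,2] (S/N)/N   >
      [0,1] "park" : ((S/N)/N)/PP
      [1,2] "dog" : PP
    [2,6] N/N   >
      [2,4] (N/N)/PP   <
        [2,3] "no" : PP
        [3,4] "near" : ((N/N)/PP)\PP
      [4,6] PP   >
        [4,5] "on" : PP/S
        [5,6] "every" : S
  [6,7] "quickly" : S\(S/N)

(S/N)/N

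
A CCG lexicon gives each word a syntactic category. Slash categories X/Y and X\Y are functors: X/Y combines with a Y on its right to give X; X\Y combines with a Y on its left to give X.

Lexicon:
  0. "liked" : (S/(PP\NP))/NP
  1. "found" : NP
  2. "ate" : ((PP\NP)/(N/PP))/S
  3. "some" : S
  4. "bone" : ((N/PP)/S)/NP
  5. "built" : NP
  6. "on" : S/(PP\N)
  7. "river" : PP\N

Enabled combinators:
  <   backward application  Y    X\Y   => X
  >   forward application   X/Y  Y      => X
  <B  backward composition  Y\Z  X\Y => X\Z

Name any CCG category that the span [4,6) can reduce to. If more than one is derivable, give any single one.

(N/PP)/S

[0,8] S   >
  [0,2] S/(PP\NP)   >
    [0,1] "liked" : (S/(PP\NP))/NP
    [1,2] "found" : NP
  [2,8] PP\NP   >
    [2,4] (PP\NP)/(N/PP)   >
      [2,3] "ate" : ((PP\NP)/(N/PP))/S
      [3,4] "some" : S
    [4,8] N/PP   >
      [4,6] (N/PP)/S   >
        [4,5] "bone" : ((N/PP)/S)/NP
        [5,6] "built" : NP
      [6,8] S   >
        [6,7] "on" : S/(PP\N)
        [7,8] "river" : PP\N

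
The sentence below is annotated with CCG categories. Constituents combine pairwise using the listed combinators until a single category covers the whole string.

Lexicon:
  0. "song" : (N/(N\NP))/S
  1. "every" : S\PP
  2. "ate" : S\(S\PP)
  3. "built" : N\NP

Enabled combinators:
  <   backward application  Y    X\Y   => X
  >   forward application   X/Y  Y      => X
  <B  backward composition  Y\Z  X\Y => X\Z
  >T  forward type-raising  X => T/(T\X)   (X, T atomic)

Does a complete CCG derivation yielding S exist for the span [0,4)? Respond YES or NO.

(N/(N\NP))/S S\PP S\(S\PP) N\NP
CKY chart[0,4] = {N, N/(N\N), NP/(NP\N), PP/(PP\N), S/(S\N)}; S ∉ chart

NO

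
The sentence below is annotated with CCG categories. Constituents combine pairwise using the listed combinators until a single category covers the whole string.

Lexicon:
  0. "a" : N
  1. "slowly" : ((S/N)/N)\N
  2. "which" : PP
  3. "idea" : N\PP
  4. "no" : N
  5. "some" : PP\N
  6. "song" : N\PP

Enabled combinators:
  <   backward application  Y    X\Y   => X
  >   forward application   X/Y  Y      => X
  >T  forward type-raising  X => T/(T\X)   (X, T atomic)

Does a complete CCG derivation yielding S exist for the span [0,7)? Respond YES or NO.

[0,7] S   >
  [0,4] S/N   >
    [0,2] (S/N)/N   <
      [0,1] "a" : N
      [1,2] "slowly" : ((S/N)/N)\N
    [2,4] N   <
      [2,3] "which" : PP
      [3,4] "idea" : N\PP
  [4,7] N   <
    [4,6] PP   <
      [4,5] "no" : N
      [5,6] "some" : PP\N
    [6,7] "song" : N\PP

YES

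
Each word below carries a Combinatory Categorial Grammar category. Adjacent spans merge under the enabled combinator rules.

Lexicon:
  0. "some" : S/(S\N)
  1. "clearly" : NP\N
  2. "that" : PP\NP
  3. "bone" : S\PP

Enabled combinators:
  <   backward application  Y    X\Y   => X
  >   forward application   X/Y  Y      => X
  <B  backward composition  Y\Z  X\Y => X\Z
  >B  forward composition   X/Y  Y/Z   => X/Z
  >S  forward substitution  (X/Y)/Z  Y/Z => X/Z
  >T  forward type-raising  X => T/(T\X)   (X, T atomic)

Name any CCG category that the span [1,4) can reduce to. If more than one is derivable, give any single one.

S\N

[0,4] S   >
  [0,1] "some" : S/(S\N)
  [1,4] S\N   <B
    [1,3] PP\N   <B
      [1,2] "clearly" : NP\N
      [2,3] "that" : PP\NP
    [3,4] "bone" : S\PP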